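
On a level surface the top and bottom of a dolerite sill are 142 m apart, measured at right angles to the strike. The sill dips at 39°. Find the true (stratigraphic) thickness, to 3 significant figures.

89.4 m

True thickness t = w · sin(dip) = 142 × sin 39°
t = 142 × 0.6293 = 89.363 m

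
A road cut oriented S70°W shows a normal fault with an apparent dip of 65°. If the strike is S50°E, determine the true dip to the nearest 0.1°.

68.0°

The section is 60° from the strike.
tan(true dip) = tan 65° / sin 60° = 2.4763
δ = arctan(2.4763) = 68.01°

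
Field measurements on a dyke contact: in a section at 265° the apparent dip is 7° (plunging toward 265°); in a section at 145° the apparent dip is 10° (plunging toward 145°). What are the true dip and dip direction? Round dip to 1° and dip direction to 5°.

true dip 17°, dip direction 200°

Represent each trace as a vector plunging at its apparent dip toward its trend (east-north-up frame): v₁ = (-0.989, -0.087, -0.122), v₂ = (0.565, -0.807, -0.174).
n = v₁ × v₂ = (-0.083, -0.241, 0.847) (taken with n_z > 0).
tan δ = √(n_x²+n_y²)/n_z = 0.255/0.847, so δ = 16.7°.
The horizontal component of n points toward azimuth atan2(n_x, n_y) = 199°, the dip direction.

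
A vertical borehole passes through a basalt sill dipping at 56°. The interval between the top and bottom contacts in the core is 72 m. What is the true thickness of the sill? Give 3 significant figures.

40.3 m

True thickness t = h · cos(dip) = 72 × cos 56°
t = 72 × 0.5592 = 40.262 m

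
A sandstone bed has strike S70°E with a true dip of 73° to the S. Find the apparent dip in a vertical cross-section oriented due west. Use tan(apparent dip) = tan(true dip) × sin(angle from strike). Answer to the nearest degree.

The section lies 20° from the strike.
tan α = tan 73° × sin 20° = 3.2709 × 0.3420 = 1.1187
apparent dip = arctan 1.1187 = 48.21°

48°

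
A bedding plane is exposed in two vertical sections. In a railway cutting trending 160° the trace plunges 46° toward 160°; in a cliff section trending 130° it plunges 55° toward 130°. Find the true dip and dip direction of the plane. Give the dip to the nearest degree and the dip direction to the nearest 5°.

Represent each trace as a vector plunging at its apparent dip toward its trend (east-north-up frame): v₁ = (0.238, -0.653, -0.719), v₂ = (0.439, -0.369, -0.819).
The plane normal is n = v₁ × v₂ ∝ (0.270, -0.121, 0.199).
Dip δ = arctan(|n_h|/n_z) = arctan(0.296/0.199) = 56.0°.
The horizontal component of n points toward azimuth atan2(n_x, n_y) = 114°, the dip direction.

true dip 56°, dip direction 115°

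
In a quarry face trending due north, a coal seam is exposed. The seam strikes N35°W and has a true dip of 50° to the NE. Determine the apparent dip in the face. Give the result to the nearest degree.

The strike is N35°W and the section trends due north; the acute angle between them is β = 35°.
tan α = tan 50° × sin 35° = 1.1918 × 0.5736 = 0.6836
α = arctan(0.6836) = 34.36°

34°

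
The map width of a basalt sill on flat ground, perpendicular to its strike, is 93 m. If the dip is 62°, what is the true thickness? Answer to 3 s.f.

True thickness t = w · sin(dip) = 93 × sin 62°
t = 93 × 0.8829 = 82.114 m

82.1 m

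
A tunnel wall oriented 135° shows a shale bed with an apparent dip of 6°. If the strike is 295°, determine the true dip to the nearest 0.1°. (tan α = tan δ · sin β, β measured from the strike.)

The section is 20° from the strike.
tan(true dip) = tan 6° / sin 20° = 0.3073
true dip = arctan 0.3073 = 17.08°

17.1°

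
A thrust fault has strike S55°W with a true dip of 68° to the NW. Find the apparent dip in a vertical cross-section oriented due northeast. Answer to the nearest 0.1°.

23.3°

Angle between strike (S55°W) and section (due northeast): β = 10°.
tan α = tan 68° × sin 10° = 2.4751 × 0.1736 = 0.4298
apparent dip = arctan 0.4298 = 23.26°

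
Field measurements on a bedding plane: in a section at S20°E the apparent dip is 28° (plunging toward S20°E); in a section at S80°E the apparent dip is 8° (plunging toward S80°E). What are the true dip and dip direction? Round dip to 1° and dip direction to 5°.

Each apparent-dip line lies in the plane. As unit vectors (x east, y north, z up), v₁ plunges 28°→S20°E and v₂ plunges 8°→S80°E.
Cross product v₁ × v₂ gives the pole to the plane: n ∝ (0.035, -0.416, 0.757).
Dip δ = arctan(|n_h|/n_z) = arctan(0.417/0.757) = 28.9°.
Dip direction = azimuth of (n_x, n_y) = atan2(0.035, -0.416) = 175°.

true dip 29°, dip direction 175°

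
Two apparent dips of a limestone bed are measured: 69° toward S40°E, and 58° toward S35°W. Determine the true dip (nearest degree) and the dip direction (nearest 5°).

true dip 70°, dip direction 160°

Represent each trace as a vector plunging at its apparent dip toward its trend (east-north-up frame): v₁ = (0.230, -0.275, -0.934), v₂ = (-0.304, -0.434, -0.848).
The plane normal is n = v₁ × v₂ ∝ (0.172, -0.479, 0.183).
tan δ = √(n_x²+n_y²)/n_z = 0.509/0.183, so δ = 70.2°.
The horizontal component of n points toward azimuth atan2(n_x, n_y) = 160°, the dip direction.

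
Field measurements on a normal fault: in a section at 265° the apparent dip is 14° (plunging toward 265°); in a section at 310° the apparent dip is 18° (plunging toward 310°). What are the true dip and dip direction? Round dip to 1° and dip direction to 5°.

Each apparent-dip line lies in the plane. As unit vectors (x east, y north, z up), v₁ plunges 14°→265° and v₂ plunges 18°→310°.
The plane normal is n = v₁ × v₂ ∝ (-0.174, 0.122, 0.653).
True dip = arccos(n_z / |n|) = arccos(0.9507) = 18.1°.
The horizontal component of n points toward azimuth atan2(n_x, n_y) = 305°, the dip direction.

true dip 18°, dip direction 305°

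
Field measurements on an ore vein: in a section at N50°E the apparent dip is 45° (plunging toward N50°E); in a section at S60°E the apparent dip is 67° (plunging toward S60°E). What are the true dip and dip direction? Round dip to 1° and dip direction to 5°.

true dip 67°, dip direction 115°

Each apparent-dip line lies in the plane. As unit vectors (x east, y north, z up), v₁ plunges 45°→N50°E and v₂ plunges 67°→S60°E.
n = v₁ × v₂ = (0.557, -0.259, 0.260) (taken with n_z > 0).
Dip δ = arctan(|n_h|/n_z) = arctan(0.614/0.260) = 67.1°.
Dip direction = atan2(0.557, -0.259) = 115° (azimuth of n's horizontal projection).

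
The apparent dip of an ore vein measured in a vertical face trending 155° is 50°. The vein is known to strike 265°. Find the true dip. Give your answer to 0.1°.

51.7°

The section is 70° from the strike.
tan(true dip) = tan 50° / sin 70° = 1.2682
δ = arctan(1.2682) = 51.74°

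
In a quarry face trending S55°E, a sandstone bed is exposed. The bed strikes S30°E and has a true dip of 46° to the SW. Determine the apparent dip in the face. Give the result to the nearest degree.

24°

The strike is S30°E and the section trends S55°E; the acute angle between them is β = 25°.
tan α = tan 46° × sin 25° = 1.0355 × 0.4226 = 0.4376
α = arctan(0.4376) = 23.64°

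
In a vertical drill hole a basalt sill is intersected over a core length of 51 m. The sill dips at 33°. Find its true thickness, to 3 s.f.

42.8 m

True thickness t = h · cos(dip) = 51 × cos 33°
t = 51 × 0.8387 = 42.772 m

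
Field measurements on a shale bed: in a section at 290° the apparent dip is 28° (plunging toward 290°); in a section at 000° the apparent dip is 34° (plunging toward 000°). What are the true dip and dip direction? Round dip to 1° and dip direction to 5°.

true dip 37°, dip direction 335°

The two traces are lines in the plane: v₁ = (sin 290°·cos 28°, cos 290°·cos 28°, −sin 28°), v₂ = (sin 0°·cos 34°, cos 0°·cos 34°, −sin 34°).
Cross product v₁ × v₂ gives the pole to the plane: n ∝ (-0.220, 0.464, 0.688).
Dip δ = arctan(|n_h|/n_z) = arctan(0.514/0.688) = 36.7°.
Dip direction = atan2(-0.220, 0.464) = 335° (azimuth of n's horizontal projection).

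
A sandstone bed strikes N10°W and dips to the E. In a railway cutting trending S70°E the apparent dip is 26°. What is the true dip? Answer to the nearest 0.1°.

β = acute angle between strike N10°W and section S70°E = 60°.
tan(true dip) = tan 26° / sin 60° = 0.5632
δ = arctan(0.5632) = 29.39°

29.4°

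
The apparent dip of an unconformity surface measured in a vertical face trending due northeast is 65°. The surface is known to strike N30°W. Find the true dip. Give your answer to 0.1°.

The section is 75° from the strike.
tan δ = tan α / sin β = tan 65° / sin 75° = 2.1445 / 0.9659 = 2.2202
true dip = arctan 2.2202 = 65.75°

65.8°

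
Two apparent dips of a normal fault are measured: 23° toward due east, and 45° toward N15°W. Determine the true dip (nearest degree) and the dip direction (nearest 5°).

true dip 51°, dip direction 020°

Represent each trace as a vector plunging at its apparent dip toward its trend (east-north-up frame): v₁ = (0.921, 0.000, -0.391), v₂ = (-0.183, 0.683, -0.707).
The plane normal is n = v₁ × v₂ ∝ (0.267, 0.722, 0.629).
True dip = arccos(n_z / |n|) = arccos(0.6324) = 50.8°.
Dip direction = azimuth of (n_x, n_y) = atan2(0.267, 0.722) = 20°.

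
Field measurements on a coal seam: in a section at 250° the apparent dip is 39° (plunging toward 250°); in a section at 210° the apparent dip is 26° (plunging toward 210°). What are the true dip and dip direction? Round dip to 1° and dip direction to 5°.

true dip 40°, dip direction 265°

The two traces are lines in the plane: v₁ = (sin 250°·cos 39°, cos 250°·cos 39°, −sin 39°), v₂ = (sin 210°·cos 26°, cos 210°·cos 26°, −sin 26°).
Cross product v₁ × v₂ gives the pole to the plane: n ∝ (-0.373, -0.037, 0.449).
tan δ = √(n_x²+n_y²)/n_z = 0.375/0.449, so δ = 39.9°.
The horizontal component of n points toward azimuth atan2(n_x, n_y) = 264°, the dip direction.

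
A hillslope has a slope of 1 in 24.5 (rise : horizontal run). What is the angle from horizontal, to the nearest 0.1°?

2.3°

tan θ = 1/24.5 = 0.0408
θ = arctan(0.0408) = 2.34°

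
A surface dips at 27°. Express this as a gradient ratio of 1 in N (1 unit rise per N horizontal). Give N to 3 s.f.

1 in 1.96

1 : N means tan θ = 1/N, so N = 1/tan 27° = 1/0.5095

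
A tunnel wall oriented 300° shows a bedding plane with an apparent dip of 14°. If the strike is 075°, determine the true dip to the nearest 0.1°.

The section is 45° from the strike.
tan δ = tan α / sin β = tan 14° / sin 45° = 0.2493 / 0.7071 = 0.3526
true dip = arctan 0.3526 = 19.42°

19.4°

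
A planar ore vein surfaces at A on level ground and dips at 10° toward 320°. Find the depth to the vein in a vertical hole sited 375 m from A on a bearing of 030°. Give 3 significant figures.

The hole lies 70° from the dip direction, so the down-dip offset is 375 × cos 70° = 128.26 m.
Depth = down-dip offset × tan(dip) = 128.26 × tan 10° = 128.26 × 0.1763
Depth = 22.62 m

22.6 m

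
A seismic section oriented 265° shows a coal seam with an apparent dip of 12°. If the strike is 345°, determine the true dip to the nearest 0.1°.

The section is 80° from the strike.
tan δ = tan α / sin β = tan 12° / sin 80° = 0.2126 / 0.9848 = 0.2158
true dip = arctan 0.2158 = 12.18°

12.2°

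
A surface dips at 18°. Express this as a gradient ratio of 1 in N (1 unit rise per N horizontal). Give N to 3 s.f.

1 in 3.08

1 : N means tan θ = 1/N, so N = 1/tan 18° = 1/0.3249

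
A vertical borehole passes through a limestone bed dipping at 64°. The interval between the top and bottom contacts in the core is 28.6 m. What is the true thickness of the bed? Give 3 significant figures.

True thickness t = h · cos(dip) = 28.6 × cos 64°
t = 28.6 × 0.4384 = 12.537 m

12.5 m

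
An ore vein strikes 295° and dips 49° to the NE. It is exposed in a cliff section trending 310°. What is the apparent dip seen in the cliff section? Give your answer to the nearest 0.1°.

16.6°

The strike is 295° and the section trends 310°; the acute angle between them is β = 15°.
tan α = tan 49° × sin 15° = 1.1504 × 0.2588 = 0.2977
apparent dip = arctan 0.2977 = 16.58°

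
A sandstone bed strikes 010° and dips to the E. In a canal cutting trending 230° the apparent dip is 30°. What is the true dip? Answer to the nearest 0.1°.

41.9°

The section is 40° from the strike.
tan(true dip) = tan 30° / sin 40° = 0.8982
δ = arctan(0.8982) = 41.93°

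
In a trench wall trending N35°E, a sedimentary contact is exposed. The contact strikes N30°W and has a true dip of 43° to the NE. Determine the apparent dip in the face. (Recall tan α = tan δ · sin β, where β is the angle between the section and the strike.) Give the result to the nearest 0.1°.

The strike is N30°W and the section trends N35°E; the acute angle between them is β = 65°.
tan(apparent dip) = tan 43° · sin 65° = 0.8451
α = arctan(0.8451) = 40.20°

40.2°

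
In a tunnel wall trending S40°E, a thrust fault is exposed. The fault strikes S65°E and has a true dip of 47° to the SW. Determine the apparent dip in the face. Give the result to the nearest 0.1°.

The section lies 25° from the strike.
tan α = tan 47° × sin 25° = 1.0724 × 0.4226 = 0.4532
α = arctan(0.4532) = 24.38°

24.4°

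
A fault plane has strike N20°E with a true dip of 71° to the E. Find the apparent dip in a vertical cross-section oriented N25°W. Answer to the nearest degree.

The strike is N20°E and the section trends N25°W; the acute angle between them is β = 45°.
tan α = tan 71° × sin 45° = 2.9042 × 0.7071 = 2.0536
α = arctan(2.0536) = 64.04°

64°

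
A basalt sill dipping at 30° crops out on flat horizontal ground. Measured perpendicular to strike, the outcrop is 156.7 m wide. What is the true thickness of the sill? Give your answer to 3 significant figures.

True thickness t = w · sin(dip) = 156.7 × sin 30°
t = 156.7 × 0.5000 = 78.350 m

78.3 m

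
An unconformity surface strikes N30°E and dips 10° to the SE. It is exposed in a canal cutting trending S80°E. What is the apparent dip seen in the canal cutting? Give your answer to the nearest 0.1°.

9.4°

Angle between strike (N30°E) and section (S80°E): β = 70°.
tan α = tan 10° × sin 70° = 0.1763 × 0.9397 = 0.1657
α = arctan(0.1657) = 9.41°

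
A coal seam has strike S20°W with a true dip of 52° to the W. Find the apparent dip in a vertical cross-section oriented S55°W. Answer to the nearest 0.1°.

36.3°

The section lies 35° from the strike.
tan α = tan 52° × sin 35° = 1.2799 × 0.5736 = 0.7341
α = arctan(0.7341) = 36.28°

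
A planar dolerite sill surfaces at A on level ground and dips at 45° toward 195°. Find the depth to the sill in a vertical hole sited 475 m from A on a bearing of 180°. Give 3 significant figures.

459 m

The hole lies 15° from the dip direction, so the down-dip offset is 475 × cos 15° = 458.81 m.
Depth = down-dip offset × tan(dip) = 458.81 × tan 45° = 458.81 × 1.0000
Depth = 458.81 m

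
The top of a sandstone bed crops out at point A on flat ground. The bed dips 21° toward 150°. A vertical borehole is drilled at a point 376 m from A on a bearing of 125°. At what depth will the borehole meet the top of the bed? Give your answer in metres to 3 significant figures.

The hole lies 25° from the dip direction, so the down-dip offset is 376 × cos 25° = 340.77 m.
Depth = down-dip offset × tan(dip) = 340.77 × tan 21° = 340.77 × 0.3839
Depth = 130.81 m

131 m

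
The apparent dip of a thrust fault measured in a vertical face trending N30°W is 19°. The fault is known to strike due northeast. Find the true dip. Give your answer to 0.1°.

The section is 75° from the strike.
tan(true dip) = tan 19° / sin 75° = 0.3565
true dip = arctan 0.3565 = 19.62°

19.6°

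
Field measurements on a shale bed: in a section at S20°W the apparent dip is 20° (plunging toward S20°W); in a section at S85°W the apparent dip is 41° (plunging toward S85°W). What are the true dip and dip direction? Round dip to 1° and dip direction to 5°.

true dip 41°, dip direction 265°

The two traces are lines in the plane: v₁ = (sin 200°·cos 20°, cos 200°·cos 20°, −sin 20°), v₂ = (sin 265°·cos 41°, cos 265°·cos 41°, −sin 41°).
The plane normal is n = v₁ × v₂ ∝ (-0.557, -0.046, 0.643).
True dip = arccos(n_z / |n|) = arccos(0.7547) = 41.0°.
Dip direction = azimuth of (n_x, n_y) = atan2(-0.557, -0.046) = 265°.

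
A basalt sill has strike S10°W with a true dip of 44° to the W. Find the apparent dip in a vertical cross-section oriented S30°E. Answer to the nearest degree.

32°

Angle between strike (S10°W) and section (S30°E): β = 40°.
tan α = tan 44° × sin 40° = 0.9657 × 0.6428 = 0.6207
α = arctan(0.6207) = 31.83°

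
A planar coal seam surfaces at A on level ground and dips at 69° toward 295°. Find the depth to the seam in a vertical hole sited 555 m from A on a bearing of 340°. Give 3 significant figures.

The hole lies 45° from the dip direction, so the down-dip offset is 555 × cos 45° = 392.44 m.
Depth = down-dip offset × tan(dip) = 392.44 × tan 69° = 392.44 × 2.6051
Depth = 1022.35 m

1020 m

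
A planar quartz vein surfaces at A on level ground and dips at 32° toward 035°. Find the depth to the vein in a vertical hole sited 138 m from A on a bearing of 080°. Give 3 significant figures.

61.0 m

The hole lies 45° from the dip direction, so the down-dip offset is 138 × cos 45° = 97.58 m.
Depth = down-dip offset × tan(dip) = 97.58 × tan 32° = 97.58 × 0.6249
Depth = 60.98 m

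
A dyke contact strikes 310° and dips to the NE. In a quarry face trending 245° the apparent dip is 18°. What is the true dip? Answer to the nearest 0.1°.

The section is 65° from the strike.
tan(true dip) = tan 18° / sin 65° = 0.3585
true dip = arctan 0.3585 = 19.72°

19.7°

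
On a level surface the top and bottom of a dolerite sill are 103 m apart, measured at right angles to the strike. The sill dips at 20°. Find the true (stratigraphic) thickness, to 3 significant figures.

True thickness t = w · sin(dip) = 103 × sin 20°
t = 103 × 0.3420 = 35.228 m

35.2 m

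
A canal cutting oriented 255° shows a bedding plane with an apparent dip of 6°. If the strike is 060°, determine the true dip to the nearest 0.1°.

β = acute angle between strike 060° and section 255° = 15°.
tan(true dip) = tan 6° / sin 15° = 0.4061
δ = arctan(0.4061) = 22.10°

22.1°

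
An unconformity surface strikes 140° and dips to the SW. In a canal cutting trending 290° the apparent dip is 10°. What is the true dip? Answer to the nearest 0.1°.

19.4°

β = acute angle between strike 140° and section 290° = 30°.
tan(true dip) = tan 10° / sin 30° = 0.3527
δ = arctan(0.3527) = 19.43°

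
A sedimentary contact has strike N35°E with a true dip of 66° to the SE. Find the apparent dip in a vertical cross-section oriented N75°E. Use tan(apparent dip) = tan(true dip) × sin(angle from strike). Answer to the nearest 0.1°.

55.3°

The section lies 40° from the strike.
tan(apparent dip) = tan 66° · sin 40° = 1.4437
α = arctan(1.4437) = 55.29°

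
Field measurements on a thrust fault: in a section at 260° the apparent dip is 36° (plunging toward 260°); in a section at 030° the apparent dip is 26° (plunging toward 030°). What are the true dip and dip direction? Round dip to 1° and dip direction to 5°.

The two traces are lines in the plane: v₁ = (sin 260°·cos 36°, cos 260°·cos 36°, −sin 36°), v₂ = (sin 30°·cos 26°, cos 30°·cos 26°, −sin 26°).
The plane normal is n = v₁ × v₂ ∝ (-0.519, 0.613, 0.557).
True dip = arccos(n_z / |n|) = arccos(0.5697) = 55.3°.
Dip direction = azimuth of (n_x, n_y) = atan2(-0.519, 0.613) = 320°.

true dip 55°, dip direction 320°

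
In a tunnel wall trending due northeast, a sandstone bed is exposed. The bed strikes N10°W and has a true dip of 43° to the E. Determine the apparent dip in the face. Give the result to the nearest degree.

37°

Angle between strike (N10°W) and section (due northeast): β = 55°.
tan(apparent dip) = tan 43° · sin 55° = 0.7639
apparent dip = arctan 0.7639 = 37.38°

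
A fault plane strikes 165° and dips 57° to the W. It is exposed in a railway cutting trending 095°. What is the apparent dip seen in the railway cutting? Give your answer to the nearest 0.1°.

55.4°

The strike is 165° and the section trends 095°; the acute angle between them is β = 70°.
tan α = tan 57° × sin 70° = 1.5399 × 0.9397 = 1.4470
α = arctan(1.4470) = 55.35°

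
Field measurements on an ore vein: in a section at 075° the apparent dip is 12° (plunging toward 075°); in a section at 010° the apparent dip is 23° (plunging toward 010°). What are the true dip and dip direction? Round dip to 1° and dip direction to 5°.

Represent each trace as a vector plunging at its apparent dip toward its trend (east-north-up frame): v₁ = (0.945, 0.253, -0.208), v₂ = (0.160, 0.907, -0.391).
Cross product v₁ × v₂ gives the pole to the plane: n ∝ (0.090, 0.336, 0.816).
Dip δ = arctan(|n_h|/n_z) = arctan(0.348/0.816) = 23.1°.
The horizontal component of n points toward azimuth atan2(n_x, n_y) = 15°, the dip direction.

true dip 23°, dip direction 015°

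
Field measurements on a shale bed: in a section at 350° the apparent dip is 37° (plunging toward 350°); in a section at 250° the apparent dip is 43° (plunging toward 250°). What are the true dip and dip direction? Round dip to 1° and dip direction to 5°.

The two traces are lines in the plane: v₁ = (sin 350°·cos 37°, cos 350°·cos 37°, −sin 37°), v₂ = (sin 250°·cos 43°, cos 250°·cos 43°, −sin 43°).
Cross product v₁ × v₂ gives the pole to the plane: n ∝ (-0.687, 0.319, 0.575).
Dip δ = arctan(|n_h|/n_z) = arctan(0.757/0.575) = 52.8°.
Dip direction = azimuth of (n_x, n_y) = atan2(-0.687, 0.319) = 295°.

true dip 53°, dip direction 295°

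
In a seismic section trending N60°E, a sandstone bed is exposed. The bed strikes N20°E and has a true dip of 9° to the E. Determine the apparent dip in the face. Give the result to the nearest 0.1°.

5.8°

Angle between strike (N20°E) and section (N60°E): β = 40°.
tan(apparent dip) = tan 9° · sin 40° = 0.1018
α = arctan(0.1018) = 5.81°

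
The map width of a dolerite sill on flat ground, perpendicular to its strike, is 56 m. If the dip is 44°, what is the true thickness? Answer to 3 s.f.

True thickness t = w · sin(dip) = 56 × sin 44°
t = 56 × 0.6947 = 38.901 m

38.9 m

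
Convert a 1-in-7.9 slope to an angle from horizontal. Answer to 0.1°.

tan θ = 1/7.9 = 0.1266
θ = arctan(0.1266) = 7.21°

7.2°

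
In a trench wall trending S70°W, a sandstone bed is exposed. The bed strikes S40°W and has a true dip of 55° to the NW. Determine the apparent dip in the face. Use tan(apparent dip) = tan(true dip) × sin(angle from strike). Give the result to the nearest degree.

36°

Angle between strike (S40°W) and section (S70°W): β = 30°.
tan α = tan 55° × sin 30° = 1.4281 × 0.5000 = 0.7141
apparent dip = arctan 0.7141 = 35.53°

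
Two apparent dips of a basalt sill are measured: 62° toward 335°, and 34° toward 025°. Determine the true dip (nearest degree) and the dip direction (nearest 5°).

true dip 64°, dip direction 315°

Represent each trace as a vector plunging at its apparent dip toward its trend (east-north-up frame): v₁ = (-0.198, 0.425, -0.883), v₂ = (0.350, 0.751, -0.559).
Cross product v₁ × v₂ gives the pole to the plane: n ∝ (-0.425, 0.420, 0.298).
True dip = arccos(n_z / |n|) = arccos(0.4462) = 63.5°.
Dip direction = azimuth of (n_x, n_y) = atan2(-0.425, 0.420) = 315°.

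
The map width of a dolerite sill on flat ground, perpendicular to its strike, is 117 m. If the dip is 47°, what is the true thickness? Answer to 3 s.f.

85.6 m

True thickness t = w · sin(dip) = 117 × sin 47°
t = 117 × 0.7314 = 85.568 m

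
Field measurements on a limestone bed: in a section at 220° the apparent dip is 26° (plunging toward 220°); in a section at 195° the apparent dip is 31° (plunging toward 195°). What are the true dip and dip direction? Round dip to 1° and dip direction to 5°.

true dip 32°, dip direction 180°

Each apparent-dip line lies in the plane. As unit vectors (x east, y north, z up), v₁ plunges 26°→220° and v₂ plunges 31°→195°.
The plane normal is n = v₁ × v₂ ∝ (-0.008, -0.200, 0.326).
Dip δ = arctan(|n_h|/n_z) = arctan(0.200/0.326) = 31.6°.
Dip direction = azimuth of (n_x, n_y) = atan2(-0.008, -0.200) = 182°.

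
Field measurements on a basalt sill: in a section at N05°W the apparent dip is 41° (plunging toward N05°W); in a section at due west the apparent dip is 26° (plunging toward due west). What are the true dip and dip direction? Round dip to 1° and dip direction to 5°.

The two traces are lines in the plane: v₁ = (sin 355°·cos 41°, cos 355°·cos 41°, −sin 41°), v₂ = (sin 270°·cos 26°, cos 270°·cos 26°, −sin 26°).
The plane normal is n = v₁ × v₂ ∝ (-0.330, 0.561, 0.676).
Dip δ = arctan(|n_h|/n_z) = arctan(0.651/0.676) = 43.9°.
The horizontal component of n points toward azimuth atan2(n_x, n_y) = 330°, the dip direction.

true dip 44°, dip direction 330°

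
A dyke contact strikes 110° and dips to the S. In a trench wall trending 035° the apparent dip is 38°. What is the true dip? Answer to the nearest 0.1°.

39.0°

The section is 75° from the strike.
tan δ = tan α / sin β = tan 38° / sin 75° = 0.7813 / 0.9659 = 0.8088
true dip = arctan 0.8088 = 38.97°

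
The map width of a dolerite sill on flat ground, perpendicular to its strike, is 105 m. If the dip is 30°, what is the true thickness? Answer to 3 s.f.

True thickness t = w · sin(dip) = 105 × sin 30°
t = 105 × 0.5000 = 52.500 m

52.5 m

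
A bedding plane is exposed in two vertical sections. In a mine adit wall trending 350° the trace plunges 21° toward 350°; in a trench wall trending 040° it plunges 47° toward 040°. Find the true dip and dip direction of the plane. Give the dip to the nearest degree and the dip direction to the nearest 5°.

true dip 49°, dip direction 060°

Each apparent-dip line lies in the plane. As unit vectors (x east, y north, z up), v₁ plunges 21°→350° and v₂ plunges 47°→040°.
The plane normal is n = v₁ × v₂ ∝ (0.485, 0.276, 0.488).
Dip δ = arctan(|n_h|/n_z) = arctan(0.558/0.488) = 48.8°.
Dip direction = azimuth of (n_x, n_y) = atan2(0.485, 0.276) = 60°.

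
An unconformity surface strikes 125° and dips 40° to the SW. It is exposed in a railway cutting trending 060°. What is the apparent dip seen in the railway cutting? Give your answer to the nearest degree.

The section lies 65° from the strike.
tan(apparent dip) = tan 40° · sin 65° = 0.7605
α = arctan(0.7605) = 37.25°

37°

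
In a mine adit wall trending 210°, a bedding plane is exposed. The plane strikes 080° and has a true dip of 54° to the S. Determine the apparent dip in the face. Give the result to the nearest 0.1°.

46.5°

Angle between strike (080°) and section (210°): β = 50°.
tan(apparent dip) = tan 54° · sin 50° = 1.0544
apparent dip = arctan 1.0544 = 46.52°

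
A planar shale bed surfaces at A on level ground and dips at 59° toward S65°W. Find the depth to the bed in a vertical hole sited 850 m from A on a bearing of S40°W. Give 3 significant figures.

1280 m

The hole lies 25° from the dip direction, so the down-dip offset is 850 × cos 25° = 770.36 m.
Depth = down-dip offset × tan(dip) = 770.36 × tan 59° = 770.36 × 1.6643
Depth = 1282.10 m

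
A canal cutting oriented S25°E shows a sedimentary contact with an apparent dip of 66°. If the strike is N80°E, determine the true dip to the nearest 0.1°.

66.7°

The section is 75° from the strike.
tan(true dip) = tan 66° / sin 75° = 2.3253
true dip = arctan 2.3253 = 66.73°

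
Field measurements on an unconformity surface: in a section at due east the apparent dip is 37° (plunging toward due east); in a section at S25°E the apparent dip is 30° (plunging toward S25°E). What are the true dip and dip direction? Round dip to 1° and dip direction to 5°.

true dip 39°, dip direction 110°

Represent each trace as a vector plunging at its apparent dip toward its trend (east-north-up frame): v₁ = (0.799, 0.000, -0.602), v₂ = (0.366, -0.785, -0.500).
n = v₁ × v₂ = (0.472, -0.179, 0.627) (taken with n_z > 0).
Dip δ = arctan(|n_h|/n_z) = arctan(0.505/0.627) = 38.9°.
The horizontal component of n points toward azimuth atan2(n_x, n_y) = 111°, the dip direction.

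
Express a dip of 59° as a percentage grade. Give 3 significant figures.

166%

grade % = 100 × tan 59° = 100 × 1.6643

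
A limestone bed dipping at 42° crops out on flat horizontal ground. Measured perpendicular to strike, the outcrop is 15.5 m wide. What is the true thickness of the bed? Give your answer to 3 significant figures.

True thickness t = w · sin(dip) = 15.5 × sin 42°
t = 15.5 × 0.6691 = 10.372 m

10.4 m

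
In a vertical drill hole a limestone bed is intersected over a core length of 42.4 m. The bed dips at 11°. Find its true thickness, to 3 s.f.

41.6 m

True thickness t = h · cos(dip) = 42.4 × cos 11°
t = 42.4 × 0.9816 = 41.621 m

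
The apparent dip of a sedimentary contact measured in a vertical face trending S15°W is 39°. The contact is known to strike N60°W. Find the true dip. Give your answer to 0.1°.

β = acute angle between strike N60°W and section S15°W = 75°.
tan δ = tan α / sin β = tan 39° / sin 75° = 0.8098 / 0.9659 = 0.8384
δ = arctan(0.8384) = 39.97°

40.0°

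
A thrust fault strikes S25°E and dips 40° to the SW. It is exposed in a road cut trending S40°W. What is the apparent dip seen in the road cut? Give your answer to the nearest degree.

37°

The strike is S25°E and the section trends S40°W; the acute angle between them is β = 65°.
tan(apparent dip) = tan 40° · sin 65° = 0.7605
apparent dip = arctan 0.7605 = 37.25°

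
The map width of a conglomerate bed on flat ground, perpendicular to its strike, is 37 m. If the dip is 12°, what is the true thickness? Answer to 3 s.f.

7.69 m

True thickness t = w · sin(dip) = 37 × sin 12°
t = 37 × 0.2079 = 7.693 m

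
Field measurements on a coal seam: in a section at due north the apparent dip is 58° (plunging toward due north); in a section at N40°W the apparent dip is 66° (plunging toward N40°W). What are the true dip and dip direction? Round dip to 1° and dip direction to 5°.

Each apparent-dip line lies in the plane. As unit vectors (x east, y north, z up), v₁ plunges 58°→due north and v₂ plunges 66°→N40°W.
Cross product v₁ × v₂ gives the pole to the plane: n ∝ (-0.220, 0.222, 0.139).
True dip = arccos(n_z / |n|) = arccos(0.4056) = 66.1°.
Dip direction = atan2(-0.220, 0.222) = 315° (azimuth of n's horizontal projection).

true dip 66°, dip direction 315°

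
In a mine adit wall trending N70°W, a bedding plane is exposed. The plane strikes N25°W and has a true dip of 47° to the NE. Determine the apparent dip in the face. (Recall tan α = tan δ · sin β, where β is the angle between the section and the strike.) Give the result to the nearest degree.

37°

Angle between strike (N25°W) and section (N70°W): β = 45°.
tan α = tan 47° × sin 45° = 1.0724 × 0.7071 = 0.7583
apparent dip = arctan 0.7583 = 37.17°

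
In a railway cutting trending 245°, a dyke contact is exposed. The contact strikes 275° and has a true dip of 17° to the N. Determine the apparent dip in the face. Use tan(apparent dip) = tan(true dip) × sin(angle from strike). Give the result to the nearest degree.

9°

The strike is 275° and the section trends 245°; the acute angle between them is β = 30°.
tan(apparent dip) = tan 17° · sin 30° = 0.1529
apparent dip = arctan 0.1529 = 8.69°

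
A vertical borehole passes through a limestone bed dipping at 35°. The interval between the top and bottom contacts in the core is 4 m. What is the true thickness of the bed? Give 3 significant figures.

3.28 m

True thickness t = h · cos(dip) = 4 × cos 35°
t = 4 × 0.8192 = 3.277 m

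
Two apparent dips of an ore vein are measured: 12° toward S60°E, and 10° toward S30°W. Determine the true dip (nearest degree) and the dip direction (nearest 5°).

The two traces are lines in the plane: v₁ = (sin 120°·cos 12°, cos 120°·cos 12°, −sin 12°), v₂ = (sin 210°·cos 10°, cos 210°·cos 10°, −sin 10°).
Cross product v₁ × v₂ gives the pole to the plane: n ∝ (0.092, -0.249, 0.963).
True dip = arccos(n_z / |n|) = arccos(0.9639) = 15.4°.
The horizontal component of n points toward azimuth atan2(n_x, n_y) = 160°, the dip direction.

true dip 15°, dip direction 160°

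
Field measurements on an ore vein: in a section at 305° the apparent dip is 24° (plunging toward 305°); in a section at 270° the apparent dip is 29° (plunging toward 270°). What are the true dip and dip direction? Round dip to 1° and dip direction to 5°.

true dip 29°, dip direction 270°

The two traces are lines in the plane: v₁ = (sin 305°·cos 24°, cos 305°·cos 24°, −sin 24°), v₂ = (sin 270°·cos 29°, cos 270°·cos 29°, −sin 29°).
Cross product v₁ × v₂ gives the pole to the plane: n ∝ (-0.254, -0.007, 0.458).
True dip = arccos(n_z / |n|) = arccos(0.8745) = 29.0°.
The horizontal component of n points toward azimuth atan2(n_x, n_y) = 268°, the dip direction.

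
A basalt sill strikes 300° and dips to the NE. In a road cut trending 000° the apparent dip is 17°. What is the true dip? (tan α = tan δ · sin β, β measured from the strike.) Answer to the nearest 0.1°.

19.4°

β = acute angle between strike 300° and section 000° = 60°.
tan δ = tan α / sin β = tan 17° / sin 60° = 0.3057 / 0.8660 = 0.3530
δ = arctan(0.3530) = 19.44°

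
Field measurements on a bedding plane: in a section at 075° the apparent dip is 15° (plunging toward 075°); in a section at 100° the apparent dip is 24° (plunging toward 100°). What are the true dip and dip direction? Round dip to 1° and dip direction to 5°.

Each apparent-dip line lies in the plane. As unit vectors (x east, y north, z up), v₁ plunges 15°→075° and v₂ plunges 24°→100°.
Cross product v₁ × v₂ gives the pole to the plane: n ∝ (0.143, -0.147, 0.373).
tan δ = √(n_x²+n_y²)/n_z = 0.205/0.373, so δ = 28.8°.
Dip direction = atan2(0.143, -0.147) = 136° (azimuth of n's horizontal projection).

true dip 29°, dip direction 135°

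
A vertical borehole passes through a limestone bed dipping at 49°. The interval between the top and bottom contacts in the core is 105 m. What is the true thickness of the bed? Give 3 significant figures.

68.9 m

True thickness t = h · cos(dip) = 105 × cos 49°
t = 105 × 0.6561 = 68.886 m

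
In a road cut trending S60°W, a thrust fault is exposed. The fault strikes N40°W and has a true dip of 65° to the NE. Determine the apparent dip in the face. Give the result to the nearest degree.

65°

The section lies 80° from the strike.
tan(apparent dip) = tan 65° · sin 80° = 2.1119
α = arctan(2.1119) = 64.66°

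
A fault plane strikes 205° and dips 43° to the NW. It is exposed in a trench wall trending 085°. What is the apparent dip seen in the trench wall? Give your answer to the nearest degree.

The section lies 60° from the strike.
tan(apparent dip) = tan 43° · sin 60° = 0.8076
α = arctan(0.8076) = 38.92°

39°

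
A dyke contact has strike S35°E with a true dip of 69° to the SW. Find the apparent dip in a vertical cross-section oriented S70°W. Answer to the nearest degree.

68°

The strike is S35°E and the section trends S70°W; the acute angle between them is β = 75°.
tan α = tan 69° × sin 75° = 2.6051 × 0.9659 = 2.5163
apparent dip = arctan 2.5163 = 68.33°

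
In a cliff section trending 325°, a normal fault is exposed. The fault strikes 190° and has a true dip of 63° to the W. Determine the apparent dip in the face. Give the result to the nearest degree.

54°

The section lies 45° from the strike.
tan α = tan 63° × sin 45° = 1.9626 × 0.7071 = 1.3878
α = arctan(1.3878) = 54.22°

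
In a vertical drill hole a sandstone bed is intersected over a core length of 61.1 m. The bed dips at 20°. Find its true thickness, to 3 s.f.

57.4 m

True thickness t = h · cos(dip) = 61.1 × cos 20°
t = 61.1 × 0.9397 = 57.415 m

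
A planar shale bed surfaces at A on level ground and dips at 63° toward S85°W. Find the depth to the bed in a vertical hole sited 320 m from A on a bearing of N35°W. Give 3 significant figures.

The hole lies 60° from the dip direction, so the down-dip offset is 320 × cos 60° = 160.00 m.
Depth = down-dip offset × tan(dip) = 160.00 × tan 63° = 160.00 × 1.9626
Depth = 314.02 m

314 m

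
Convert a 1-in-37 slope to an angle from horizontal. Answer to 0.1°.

1.5°

tan θ = 1/37 = 0.0270
θ = arctan(0.0270) = 1.55°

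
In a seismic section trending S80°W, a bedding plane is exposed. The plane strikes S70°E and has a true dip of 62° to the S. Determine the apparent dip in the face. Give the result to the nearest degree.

43°

The section lies 30° from the strike.
tan α = tan 62° × sin 30° = 1.8807 × 0.5000 = 0.9404
α = arctan(0.9404) = 43.24°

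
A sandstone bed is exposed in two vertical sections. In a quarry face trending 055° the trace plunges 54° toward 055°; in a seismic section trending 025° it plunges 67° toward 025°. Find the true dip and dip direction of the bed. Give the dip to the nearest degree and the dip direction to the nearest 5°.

true dip 70°, dip direction 355°

The two traces are lines in the plane: v₁ = (sin 55°·cos 54°, cos 55°·cos 54°, −sin 54°), v₂ = (sin 25°·cos 67°, cos 25°·cos 67°, −sin 67°).
Cross product v₁ × v₂ gives the pole to the plane: n ∝ (-0.024, 0.310, 0.115).
Dip δ = arctan(|n_h|/n_z) = arctan(0.311/0.115) = 69.7°.
Dip direction = azimuth of (n_x, n_y) = atan2(-0.024, 0.310) = 356°.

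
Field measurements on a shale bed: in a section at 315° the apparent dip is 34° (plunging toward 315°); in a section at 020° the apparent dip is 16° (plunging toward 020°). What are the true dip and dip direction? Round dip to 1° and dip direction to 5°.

true dip 34°, dip direction 315°

Each apparent-dip line lies in the plane. As unit vectors (x east, y north, z up), v₁ plunges 34°→315° and v₂ plunges 16°→020°.
Cross product v₁ × v₂ gives the pole to the plane: n ∝ (-0.344, 0.345, 0.722).
tan δ = √(n_x²+n_y²)/n_z = 0.487/0.722, so δ = 34.0°.
Dip direction = atan2(-0.344, 0.345) = 315° (azimuth of n's horizontal projection).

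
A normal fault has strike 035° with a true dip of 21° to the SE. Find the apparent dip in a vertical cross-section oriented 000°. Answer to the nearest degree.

12°

The section lies 35° from the strike.
tan(apparent dip) = tan 21° · sin 35° = 0.2202
apparent dip = arctan 0.2202 = 12.42°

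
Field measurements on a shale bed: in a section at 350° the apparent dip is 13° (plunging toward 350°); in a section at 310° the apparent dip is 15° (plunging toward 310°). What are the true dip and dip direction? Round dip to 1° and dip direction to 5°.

true dip 15°, dip direction 320°

Each apparent-dip line lies in the plane. As unit vectors (x east, y north, z up), v₁ plunges 13°→350° and v₂ plunges 15°→310°.
Cross product v₁ × v₂ gives the pole to the plane: n ∝ (-0.109, 0.123, 0.605).
True dip = arccos(n_z / |n|) = arccos(0.9652) = 15.2°.
Dip direction = azimuth of (n_x, n_y) = atan2(-0.109, 0.123) = 318°.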